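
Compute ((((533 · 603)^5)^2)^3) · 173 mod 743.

349

533 · 603 = 321399 ≡ 423 (mod 743)
(423)^5 ≡ 442 (mod 743)
(442)^2 ≡ 698 (mod 743)
(698)^3 ≡ 264 (mod 743)
264 · 173 = 45672 ≡ 349 (mod 743)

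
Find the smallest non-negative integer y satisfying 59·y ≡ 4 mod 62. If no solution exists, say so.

gcd(59, 62) = 1, so a unique solution mod 62 exists.
59⁻¹ ≡ 41 (mod 62).
y ≡ 41·4 ≡ 40 (mod 62).

40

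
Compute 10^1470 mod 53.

1470 in binary is 10110111110, i.e. 1470 = 1024 + 256 + 128 + 32 + 16 + 8 + 4 + 2.
10^1 ≡ 10 (mod 53)
10^2 ≡ 10^2 = 100 ≡ 47 (mod 53)
10^4 ≡ 47^2 = 2209 ≡ 36 (mod 53)
10^8 ≡ 36^2 = 1296 ≡ 24 (mod 53)
10^16 ≡ 24^2 = 576 ≡ 46 (mod 53)
10^32 ≡ 46^2 = 2116 ≡ 49 (mod 53)
10^64 ≡ 49^2 = 2401 ≡ 16 (mod 53)
10^128 ≡ 16^2 = 256 ≡ 44 (mod 53)
10^256 ≡ 44^2 = 1936 ≡ 28 (mod 53)
10^512 ≡ 28^2 = 784 ≡ 42 (mod 53)
10^1024 ≡ 42^2 = 1764 ≡ 15 (mod 53)
10^1470 = 10^1024 * 10^256 * 10^128 * 10^32 * 10^16 * 10^8 * 10^4 * 10^2 ≡ 15 * 28 * 44 * 49 * 46 * 24 * 36 * 47 (mod 53).
Accumulate the product:
15 * 28 = 420 ≡ 49
49 * 44 = 2156 ≡ 36
36 * 49 = 1764 ≡ 15
15 * 46 = 690 ≡ 1
1 * 24 = 24
24 * 36 = 864 ≡ 16
16 * 47 = 752 ≡ 10

10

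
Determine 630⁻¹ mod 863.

100

863 = 1·630 + 233
630 = 2·233 + 164
233 = 1·164 + 69
164 = 2·69 + 26
69 = 2·26 + 17
26 = 1·17 + 9
17 = 1·9 + 8
9 = 1·8 + 1
8 = 8·1 + 0
gcd(630, 863) = 1, so the inverse exists.
Back-substitute for 1:
1 = 1·9 − 1·8
  = −1·17 + 2·9
  = 2·26 − 3·17
  = −3·69 + 8·26
  = 8·164 − 19·69
  = −19·233 + 27·164
  = 27·630 − 73·233
  = −73·863 + 100·630
So 630⁻¹ ≡ 100 (mod 863).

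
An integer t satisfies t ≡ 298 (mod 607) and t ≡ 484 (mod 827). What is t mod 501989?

86492

607⁻¹ mod 827: 607×312 ≡ 1 (mod 827), so 607⁻¹ ≡ 312.
t = 298 + 607×((484 − 298)×312 mod 827) = 298 + 607×142 = 86492.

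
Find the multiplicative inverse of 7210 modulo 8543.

6082

8543 = 1×7210 + 1333
7210 = 5×1333 + 545
1333 = 2×545 + 243
545 = 2×243 + 59
243 = 4×59 + 7
59 = 8×7 + 3
7 = 2×3 + 1
3 = 3×1 + 0
gcd(7210, 8543) = 1, so the inverse exists.
Bézout: 1 = 2077×8543 − 2461×7210.
So 7210⁻¹ ≡ −2461 ≡ 6082 (mod 8543).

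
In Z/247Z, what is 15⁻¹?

Run the extended Euclidean algorithm:
247 = 16*15 + 7
15 = 2*7 + 1
7 = 7*1 + 0
gcd(15, 247) = 1, so the inverse exists.
Bézout: 1 = −2*247 + 33*15.
So 15⁻¹ ≡ 33 (mod 247).

33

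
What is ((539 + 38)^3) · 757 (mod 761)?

539 + 38 = 577
(577)^3 ≡ 42 (mod 761)
42 · 757 = 31794 ≡ 593 (mod 761)

593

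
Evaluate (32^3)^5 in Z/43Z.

32

(32)^3 ≡ 2 (mod 43)
(2)^5 ≡ 32 (mod 43)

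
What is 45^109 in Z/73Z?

28

Using repeated squaring:
109 in binary is 1101101, i.e. 109 = 64 + 32 + 8 + 4 + 1.
45^1 ≡ 45 (mod 73)
45^2 ≡ 45^2 = 2025 ≡ 54 (mod 73)
45^4 ≡ 54^2 = 2916 ≡ 69 (mod 73)
45^8 ≡ 69^2 = 4761 ≡ 16 (mod 73)
45^16 ≡ 16^2 = 256 ≡ 37 (mod 73)
45^32 ≡ 37^2 = 1369 ≡ 55 (mod 73)
45^64 ≡ 55^2 = 3025 ≡ 32 (mod 73)
45^109 = 45^64 * 45^32 * 45^8 * 45^4 * 45^1 ≡ 32 * 55 * 16 * 69 * 45 (mod 73).
Accumulate the product:
32 * 55 = 1760 ≡ 8
8 * 16 = 128 ≡ 55
55 * 69 = 3795 ≡ 72
72 * 45 = 3240 ≡ 28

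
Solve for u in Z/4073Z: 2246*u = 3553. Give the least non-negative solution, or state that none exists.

gcd(2246, 4073) = 1, so a unique solution mod 4073 exists.
2246⁻¹ ≡ 2994 (mod 4073).
u ≡ 2994*3553 ≡ 3079 (mod 4073).

3079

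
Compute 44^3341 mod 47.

23

3341 in binary is 110100001101, i.e. 3341 = 2048 + 1024 + 256 + 8 + 4 + 1.
44^1 ≡ 44 (mod 47)
44^2 ≡ 44^2 = 1936 ≡ 9 (mod 47)
44^4 ≡ 9^2 = 81 ≡ 34 (mod 47)
44^8 ≡ 34^2 = 1156 ≡ 28 (mod 47)
44^16 ≡ 28^2 = 784 ≡ 32 (mod 47)
44^32 ≡ 32^2 = 1024 ≡ 37 (mod 47)
44^64 ≡ 37^2 = 1369 ≡ 6 (mod 47)
44^128 ≡ 6^2 = 36 (mod 47)
44^256 ≡ 36^2 = 1296 ≡ 27 (mod 47)
44^512 ≡ 27^2 = 729 ≡ 24 (mod 47)
44^1024 ≡ 24^2 = 576 ≡ 12 (mod 47)
44^2048 ≡ 12^2 = 144 ≡ 3 (mod 47)
44^3341 = 44^2048 * 44^1024 * 44^256 * 44^8 * 44^4 * 44^1 ≡ 3 * 12 * 27 * 28 * 34 * 44 (mod 47).
Accumulate the product:
3 * 12 = 36
36 * 27 = 972 ≡ 32
32 * 28 = 896 ≡ 3
3 * 34 = 102 ≡ 8
8 * 44 = 352 ≡ 23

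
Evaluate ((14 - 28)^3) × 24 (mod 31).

19

14 - 28 = -14 ≡ 17 (mod 31)
(17)^3 ≡ 15 (mod 31)
15 × 24 = 360 ≡ 19 (mod 31)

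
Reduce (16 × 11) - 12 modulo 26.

16 × 11 = 176 ≡ 20 (mod 26)
20 - 12 = 8

8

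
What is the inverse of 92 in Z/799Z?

799 = 8×92 + 63
92 = 1×63 + 29
63 = 2×29 + 5
29 = 5×5 + 4
5 = 1×4 + 1
4 = 4×1 + 0
gcd(92, 799) = 1, so the inverse exists.
Back-substitute for 1:
1 = 1×5 − 1×4
  = −1×29 + 6×5
  = 6×63 − 13×29
  = −13×92 + 19×63
  = 19×799 − 165×92
So 92⁻¹ ≡ −165 ≡ 634 (mod 799).

634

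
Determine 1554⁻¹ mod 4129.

Run the extended Euclidean algorithm:
4129 = 2*1554 + 1021
1554 = 1*1021 + 533
1021 = 1*533 + 488
533 = 1*488 + 45
488 = 10*45 + 38
45 = 1*38 + 7
38 = 5*7 + 3
7 = 2*3 + 1
3 = 3*1 + 0
gcd(1554, 4129) = 1, so the inverse exists.
Back-substitute for 1:
1 = 1*7 − 2*3
  = −2*38 + 11*7
  = 11*45 − 13*38
  = −13*488 + 141*45
  = 141*533 − 154*488
  = −154*1021 + 295*533
  = 295*1554 − 449*1021
  = −449*4129 + 1193*1554
So 1554⁻¹ ≡ 1193 (mod 4129).

1193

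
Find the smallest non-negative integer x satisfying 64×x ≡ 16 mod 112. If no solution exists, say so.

2

gcd(64, 112) = 16, and 16 | 16, so solutions exist.
Divide through by 16: 4×x ≡ 1 mod 7.
4⁻¹ ≡ 2 (mod 7).
x ≡ 2×1 ≡ 2 (mod 7).
The smallest non-negative solution is x = 2.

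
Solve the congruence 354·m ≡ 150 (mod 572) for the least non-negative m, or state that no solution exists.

gcd(354, 572) = 2, and 2 | 150, so solutions exist.
Divide through by 2: 177·m mod 286 = 75.
177⁻¹ ≡ 265 (mod 286).
m ≡ 265·75 ≡ 141 (mod 286).
The smallest non-negative solution is m = 141.

141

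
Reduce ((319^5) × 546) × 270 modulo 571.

308

(319)^5 ≡ 59 (mod 571)
59 × 546 = 32214 ≡ 238 (mod 571)
238 × 270 = 64260 ≡ 308 (mod 571)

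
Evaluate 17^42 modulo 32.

1

42 in binary is 101010, i.e. 42 = 32 + 8 + 2.
17^1 ≡ 17 (mod 32)
17^2 ≡ 17^2 = 289 ≡ 1 (mod 32)
17^4 ≡ 1^2 = 1 (mod 32)
17^8 ≡ 1^2 = 1 (mod 32)
17^16 ≡ 1^2 = 1 (mod 32)
17^32 ≡ 1^2 = 1 (mod 32)
17^42 = 17^32 * 17^8 * 17^2 ≡ 1 * 1 * 1 (mod 32).
Accumulate the product:
1 * 1 = 1
1 * 1 = 1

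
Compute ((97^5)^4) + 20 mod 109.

(97)^5 ≡ 15 (mod 109)
(15)^4 ≡ 49 (mod 109)
49 + 20 = 69

69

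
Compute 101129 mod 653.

101129 = 154*653 + 567, so 101129 ≡ 567 (mod 653).

567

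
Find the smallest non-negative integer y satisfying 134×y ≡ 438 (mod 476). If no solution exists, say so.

gcd(134, 476) = 2, and 2 | 438, so solutions exist.
Divide through by 2: 67×y ≡ 219 (mod 238).
67⁻¹ ≡ 135 (mod 238).
y ≡ 135×219 ≡ 53 (mod 238).
The smallest non-negative solution is y = 53.

53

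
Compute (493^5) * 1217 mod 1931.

(493)^5 ≡ 1635 (mod 1931)
1635 * 1217 = 1989795 ≡ 865 (mod 1931)

865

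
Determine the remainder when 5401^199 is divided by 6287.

5401^1 ≡ 5401 (mod 6287)
5401^2 ≡ 5401^2 = 29170801 ≡ 5408 (mod 6287)
5401^4 ≡ 5408^2 = 29246464 ≡ 5627 (mod 6287)
5401^8 ≡ 5627^2 = 31663129 ≡ 1797 (mod 6287)
5401^16 ≡ 1797^2 = 3229209 ≡ 3978 (mod 6287)
5401^32 ≡ 3978^2 = 15824484 ≡ 105 (mod 6287)
5401^64 ≡ 105^2 = 11025 ≡ 4738 (mod 6287)
5401^128 ≡ 4738^2 = 22448644 ≡ 4054 (mod 6287)
5401^199 = 5401^128 · 5401^64 · 5401^4 · 5401^2 · 5401^1 ≡ 4054 · 4738 · 5627 · 5408 · 5401 (mod 6287).
Accumulate the product:
4054 · 4738 = 19207852 ≡ 1067
1067 · 5627 = 6004009 ≡ 6211
6211 · 5408 = 33589088 ≡ 3934
3934 · 5401 = 21247534 ≡ 3761

3761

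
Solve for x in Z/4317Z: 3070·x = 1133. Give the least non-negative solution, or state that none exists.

3461

gcd(3070, 4317) = 1, so a unique solution mod 4317 exists.
3070⁻¹ ≡ 727 (mod 4317).
x ≡ 727·1133 ≡ 3461 (mod 4317).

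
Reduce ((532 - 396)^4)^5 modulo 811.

532 - 396 = 136
(136)^4 ≡ 319 (mod 811)
(319)^5 ≡ 258 (mod 811)

258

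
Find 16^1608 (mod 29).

Using repeated squaring:
1608 in binary is 11001001000, i.e. 1608 = 1024 + 512 + 64 + 8.
16^1 ≡ 16 (mod 29)
16^2 ≡ 16^2 = 256 ≡ 24 (mod 29)
16^4 ≡ 24^2 = 576 ≡ 25 (mod 29)
16^8 ≡ 25^2 = 625 ≡ 16 (mod 29)
16^16 ≡ 16^2 = 256 ≡ 24 (mod 29)
16^32 ≡ 24^2 = 576 ≡ 25 (mod 29)
16^64 ≡ 25^2 = 625 ≡ 16 (mod 29)
16^128 ≡ 16^2 = 256 ≡ 24 (mod 29)
16^256 ≡ 24^2 = 576 ≡ 25 (mod 29)
16^512 ≡ 25^2 = 625 ≡ 16 (mod 29)
16^1024 ≡ 16^2 = 256 ≡ 24 (mod 29)
16^1608 = 16^1024 × 16^512 × 16^64 × 16^8 ≡ 24 × 16 × 16 × 16 (mod 29).
Accumulate the product:
24 × 16 = 384 ≡ 7
7 × 16 = 112 ≡ 25
25 × 16 = 400 ≡ 23

23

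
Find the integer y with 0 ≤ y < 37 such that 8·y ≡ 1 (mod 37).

By the extended Euclidean algorithm:
37 = 4×8 + 5
8 = 1×5 + 3
5 = 1×3 + 2
3 = 1×2 + 1
2 = 2×1 + 0
gcd(8, 37) = 1, so the inverse exists.
Back-substitute for 1:
1 = 1×3 − 1×2
  = −1×5 + 2×3
  = 2×8 − 3×5
  = −3×37 + 14×8
So 8⁻¹ ≡ 14 (mod 37).

14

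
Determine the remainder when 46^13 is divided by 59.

13 in binary is 1101, i.e. 13 = 8 + 4 + 1.
46^1 ≡ 46 (mod 59)
46^2 ≡ 46^2 = 2116 ≡ 51 (mod 59)
46^4 ≡ 51^2 = 2601 ≡ 5 (mod 59)
46^8 ≡ 5^2 = 25 (mod 59)
46^13 = 46^8 × 46^4 × 46^1 ≡ 25 × 5 × 46 (mod 59).
Accumulate the product:
25 × 5 = 125 ≡ 7
7 × 46 = 322 ≡ 27

27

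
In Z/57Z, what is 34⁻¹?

57 = 1×34 + 23
34 = 1×23 + 11
23 = 2×11 + 1
11 = 11×1 + 0
gcd(34, 57) = 1, so the inverse exists.
Back-substitute for 1:
1 = 1×23 − 2×11
  = −2×34 + 3×23
  = 3×57 − 5×34
So 34⁻¹ ≡ −5 ≡ 52 (mod 57).

52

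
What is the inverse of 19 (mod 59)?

28

By the extended Euclidean algorithm:
59 = 3*19 + 2
19 = 9*2 + 1
2 = 2*1 + 0
gcd(19, 59) = 1, so the inverse exists.
Bézout: 1 = −9*59 + 28*19.
So 19⁻¹ ≡ 28 (mod 59).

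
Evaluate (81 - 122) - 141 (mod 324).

81 - 122 = -41 ≡ 283 (mod 324)
283 - 141 = 142

142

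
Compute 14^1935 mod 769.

1935 in binary is 11110001111, i.e. 1935 = 1024 + 512 + 256 + 128 + 8 + 4 + 2 + 1.
14^1 ≡ 14 (mod 769)
14^2 ≡ 14^2 = 196 (mod 769)
14^4 ≡ 196^2 = 38416 ≡ 735 (mod 769)
14^8 ≡ 735^2 = 540225 ≡ 387 (mod 769)
14^16 ≡ 387^2 = 149769 ≡ 583 (mod 769)
14^32 ≡ 583^2 = 339889 ≡ 760 (mod 769)
14^64 ≡ 760^2 = 577600 ≡ 81 (mod 769)
14^128 ≡ 81^2 = 6561 ≡ 409 (mod 769)
14^256 ≡ 409^2 = 167281 ≡ 408 (mod 769)
14^512 ≡ 408^2 = 166464 ≡ 360 (mod 769)
14^1024 ≡ 360^2 = 129600 ≡ 408 (mod 769)
14^1935 = 14^1024 * 14^512 * 14^256 * 14^128 * 14^8 * 14^4 * 14^2 * 14^1 ≡ 408 * 360 * 408 * 409 * 387 * 735 * 196 * 14 (mod 769).
Accumulate the product:
408 * 360 = 146880 ≡ 1
1 * 408 = 408
408 * 409 = 166872 ≡ 768
768 * 387 = 297216 ≡ 382
382 * 735 = 280770 ≡ 85
85 * 196 = 16660 ≡ 511
511 * 14 = 7154 ≡ 233

233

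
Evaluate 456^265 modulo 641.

456^1 ≡ 456 (mod 641)
456^2 ≡ 456^2 = 207936 ≡ 252 (mod 641)
456^4 ≡ 252^2 = 63504 ≡ 45 (mod 641)
456^8 ≡ 45^2 = 2025 ≡ 102 (mod 641)
456^16 ≡ 102^2 = 10404 ≡ 148 (mod 641)
456^32 ≡ 148^2 = 21904 ≡ 110 (mod 641)
456^64 ≡ 110^2 = 12100 ≡ 562 (mod 641)
456^128 ≡ 562^2 = 315844 ≡ 472 (mod 641)
456^256 ≡ 472^2 = 222784 ≡ 357 (mod 641)
456^265 = 456^256 · 456^8 · 456^1 ≡ 357 · 102 · 456 (mod 641).
Accumulate the product:
357 · 102 = 36414 ≡ 518
518 · 456 = 236208 ≡ 320

320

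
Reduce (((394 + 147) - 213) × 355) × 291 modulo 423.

48

394 + 147 = 541 ≡ 118 (mod 423)
118 - 213 = -95 ≡ 328 (mod 423)
328 × 355 = 116440 ≡ 115 (mod 423)
115 × 291 = 33465 ≡ 48 (mod 423)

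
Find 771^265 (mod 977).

Using repeated squaring:
265 in binary is 100001001, i.e. 265 = 256 + 8 + 1.
771^1 ≡ 771 (mod 977)
771^2 ≡ 771^2 = 594441 ≡ 425 (mod 977)
771^4 ≡ 425^2 = 180625 ≡ 857 (mod 977)
771^8 ≡ 857^2 = 734449 ≡ 722 (mod 977)
771^16 ≡ 722^2 = 521284 ≡ 543 (mod 977)
771^32 ≡ 543^2 = 294849 ≡ 772 (mod 977)
771^64 ≡ 772^2 = 595984 ≡ 14 (mod 977)
771^128 ≡ 14^2 = 196 (mod 977)
771^256 ≡ 196^2 = 38416 ≡ 313 (mod 977)
771^265 = 771^256 · 771^8 · 771^1 ≡ 313 · 722 · 771 (mod 977).
Accumulate the product:
313 · 722 = 225986 ≡ 299
299 · 771 = 230529 ≡ 934

934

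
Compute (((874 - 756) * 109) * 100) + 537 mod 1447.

874 - 756 = 118
118 * 109 = 12862 ≡ 1286 (mod 1447)
1286 * 100 = 128600 ≡ 1264 (mod 1447)
1264 + 537 = 1801 ≡ 354 (mod 1447)

354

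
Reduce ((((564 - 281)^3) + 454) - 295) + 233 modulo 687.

564 - 281 = 283
(283)^3 ≡ 370 (mod 687)
370 + 454 = 824 ≡ 137 (mod 687)
137 - 295 = -158 ≡ 529 (mod 687)
529 + 233 = 762 ≡ 75 (mod 687)

75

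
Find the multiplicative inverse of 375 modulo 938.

933

Apply the Euclidean algorithm and back-substitute:
938 = 2×375 + 188
375 = 1×188 + 187
188 = 1×187 + 1
187 = 187×1 + 0
gcd(375, 938) = 1, so the inverse exists.
Back-substitute for 1:
1 = 1×188 − 1×187
  = −1×375 + 2×188
  = 2×938 − 5×375
So 375⁻¹ ≡ −5 ≡ 933 (mod 938).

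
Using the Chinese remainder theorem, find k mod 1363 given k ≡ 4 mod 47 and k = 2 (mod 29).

756

47⁻¹ mod 29: 47×21 ≡ 1 (mod 29), so 47⁻¹ ≡ 21.
k = 4 + 47×((2 − 4)×21 mod 29) = 4 + 47×16 = 756.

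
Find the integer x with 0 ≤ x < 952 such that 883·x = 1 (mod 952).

883

Apply the Euclidean algorithm and back-substitute:
952 = 1×883 + 69
883 = 12×69 + 55
69 = 1×55 + 14
55 = 3×14 + 13
14 = 1×13 + 1
13 = 13×1 + 0
gcd(883, 952) = 1, so the inverse exists.
Bézout: 1 = 64×952 − 69×883.
So 883⁻¹ ≡ −69 ≡ 883 (mod 952).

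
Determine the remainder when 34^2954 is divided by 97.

34^1 ≡ 34 (mod 97)
34^2 ≡ 34^2 = 1156 ≡ 89 (mod 97)
34^4 ≡ 89^2 = 7921 ≡ 64 (mod 97)
34^8 ≡ 64^2 = 4096 ≡ 22 (mod 97)
34^16 ≡ 22^2 = 484 ≡ 96 (mod 97)
34^32 ≡ 96^2 = 9216 ≡ 1 (mod 97)
34^64 ≡ 1^2 = 1 (mod 97)
34^128 ≡ 1^2 = 1 (mod 97)
34^256 ≡ 1^2 = 1 (mod 97)
34^512 ≡ 1^2 = 1 (mod 97)
34^1024 ≡ 1^2 = 1 (mod 97)
34^2048 ≡ 1^2 = 1 (mod 97)
34^2954 = 34^2048 * 34^512 * 34^256 * 34^128 * 34^8 * 34^2 ≡ 1 * 1 * 1 * 1 * 22 * 89 (mod 97).
Accumulate the product:
1 * 1 = 1
1 * 1 = 1
1 * 1 = 1
1 * 22 = 22
22 * 89 = 1958 ≡ 18

18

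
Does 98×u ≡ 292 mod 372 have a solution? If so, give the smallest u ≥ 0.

gcd(98, 372) = 2, and 2 | 292, so solutions exist.
Divide through by 2: 49×u = 146 (mod 186).
49⁻¹ ≡ 19 (mod 186).
u ≡ 19×146 ≡ 170 (mod 186).
The smallest non-negative solution is u = 170.

170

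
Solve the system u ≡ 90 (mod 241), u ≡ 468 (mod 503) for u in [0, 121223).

241⁻¹ mod 503: 241*455 ≡ 1 (mod 503), so 241⁻¹ ≡ 455.
u = 90 + 241*((468 − 90)*455 mod 503) = 90 + 241*467 = 112637.

112637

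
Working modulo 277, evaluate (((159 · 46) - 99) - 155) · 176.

159 · 46 = 7314 ≡ 112 (mod 277)
112 - 99 = 13
13 - 155 = -142 ≡ 135 (mod 277)
135 · 176 = 23760 ≡ 215 (mod 277)

215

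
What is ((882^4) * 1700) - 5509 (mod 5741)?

2216

(882)^4 ≡ 4648 (mod 5741)
4648 * 1700 = 7901600 ≡ 1984 (mod 5741)
1984 - 5509 = -3525 ≡ 2216 (mod 5741)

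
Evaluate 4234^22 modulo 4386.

1786

22 in binary is 10110, i.e. 22 = 16 + 4 + 2.
4234^1 ≡ 4234 (mod 4386)
4234^2 ≡ 4234^2 = 17926756 ≡ 1174 (mod 4386)
4234^4 ≡ 1174^2 = 1378276 ≡ 1072 (mod 4386)
4234^8 ≡ 1072^2 = 1149184 ≡ 52 (mod 4386)
4234^16 ≡ 52^2 = 2704 (mod 4386)
4234^22 = 4234^16 × 4234^4 × 4234^2 ≡ 2704 × 1072 × 1174 (mod 4386).
Accumulate the product:
2704 × 1072 = 2898688 ≡ 3928
3928 × 1174 = 4611472 ≡ 1786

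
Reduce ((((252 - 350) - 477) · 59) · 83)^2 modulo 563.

467

252 - 350 = -98 ≡ 465 (mod 563)
465 - 477 = -12 ≡ 551 (mod 563)
551 · 59 = 32509 ≡ 418 (mod 563)
418 · 83 = 34694 ≡ 351 (mod 563)
(351)^2 ≡ 467 (mod 563)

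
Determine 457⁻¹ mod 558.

558 = 1·457 + 101
457 = 4·101 + 53
101 = 1·53 + 48
53 = 1·48 + 5
48 = 9·5 + 3
5 = 1·3 + 2
3 = 1·2 + 1
2 = 2·1 + 0
gcd(457, 558) = 1, so the inverse exists.
Bézout: 1 = 181·558 − 221·457.
So 457⁻¹ ≡ −221 ≡ 337 (mod 558).

337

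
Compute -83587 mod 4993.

-83587 = -17*4993 + 1294, so -83587 ≡ 1294 (mod 4993).

1294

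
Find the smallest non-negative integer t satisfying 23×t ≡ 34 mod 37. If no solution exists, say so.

24

gcd(23, 37) = 1, so a unique solution mod 37 exists.
23⁻¹ ≡ 29 (mod 37).
t ≡ 29×34 ≡ 24 (mod 37).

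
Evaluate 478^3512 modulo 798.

Compute successive squares:
478^1 ≡ 478 (mod 798)
478^2 ≡ 478^2 = 228484 ≡ 256 (mod 798)
478^4 ≡ 256^2 = 65536 ≡ 100 (mod 798)
478^8 ≡ 100^2 = 10000 ≡ 424 (mod 798)
478^16 ≡ 424^2 = 179776 ≡ 226 (mod 798)
478^32 ≡ 226^2 = 51076 ≡ 4 (mod 798)
478^64 ≡ 4^2 = 16 (mod 798)
478^128 ≡ 16^2 = 256 (mod 798)
478^256 ≡ 256^2 = 65536 ≡ 100 (mod 798)
478^512 ≡ 100^2 = 10000 ≡ 424 (mod 798)
478^1024 ≡ 424^2 = 179776 ≡ 226 (mod 798)
478^2048 ≡ 226^2 = 51076 ≡ 4 (mod 798)
478^3512 = 478^2048 * 478^1024 * 478^256 * 478^128 * 478^32 * 478^16 * 478^8 ≡ 4 * 226 * 100 * 256 * 4 * 226 * 424 (mod 798).
Accumulate the product:
4 * 226 = 904 ≡ 106
106 * 100 = 10600 ≡ 226
226 * 256 = 57856 ≡ 400
400 * 4 = 1600 ≡ 4
4 * 226 = 904 ≡ 106
106 * 424 = 44944 ≡ 256

256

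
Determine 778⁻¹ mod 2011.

716

Run the extended Euclidean algorithm:
2011 = 2×778 + 455
778 = 1×455 + 323
455 = 1×323 + 132
323 = 2×132 + 59
132 = 2×59 + 14
59 = 4×14 + 3
14 = 4×3 + 2
3 = 1×2 + 1
2 = 2×1 + 0
gcd(778, 2011) = 1, so the inverse exists.
Back-substitute for 1:
1 = 1×3 − 1×2
  = −1×14 + 5×3
  = 5×59 − 21×14
  = −21×132 + 47×59
  = 47×323 − 115×132
  = −115×455 + 162×323
  = 162×778 − 277×455
  = −277×2011 + 716×778
So 778⁻¹ ≡ 716 (mod 2011).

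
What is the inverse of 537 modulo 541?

135

541 = 1·537 + 4
537 = 134·4 + 1
4 = 4·1 + 0
gcd(537, 541) = 1, so the inverse exists.
Back-substitute for 1:
1 = 1·537 − 134·4
  = −134·541 + 135·537
So 537⁻¹ ≡ 135 (mod 541).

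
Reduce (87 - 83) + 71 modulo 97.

87 - 83 = 4
4 + 71 = 75

75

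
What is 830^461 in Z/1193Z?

Compute successive squares:
461 in binary is 111001101, i.e. 461 = 256 + 128 + 64 + 8 + 4 + 1.
830^1 ≡ 830 (mod 1193)
830^2 ≡ 830^2 = 688900 ≡ 539 (mod 1193)
830^4 ≡ 539^2 = 290521 ≡ 622 (mod 1193)
830^8 ≡ 622^2 = 386884 ≡ 352 (mod 1193)
830^16 ≡ 352^2 = 123904 ≡ 1025 (mod 1193)
830^32 ≡ 1025^2 = 1050625 ≡ 785 (mod 1193)
830^64 ≡ 785^2 = 616225 ≡ 637 (mod 1193)
830^128 ≡ 637^2 = 405769 ≡ 149 (mod 1193)
830^256 ≡ 149^2 = 22201 ≡ 727 (mod 1193)
830^461 = 830^256 · 830^128 · 830^64 · 830^8 · 830^4 · 830^1 ≡ 727 · 149 · 637 · 352 · 622 · 830 (mod 1193).
Accumulate the product:
727 · 149 = 108323 ≡ 953
953 · 637 = 607061 ≡ 1017
1017 · 352 = 357984 ≡ 84
84 · 622 = 52248 ≡ 949
949 · 830 = 787670 ≡ 290

290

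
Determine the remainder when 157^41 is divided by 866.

41 in binary is 101001, i.e. 41 = 32 + 8 + 1.
157^1 ≡ 157 (mod 866)
157^2 ≡ 157^2 = 24649 ≡ 401 (mod 866)
157^4 ≡ 401^2 = 160801 ≡ 591 (mod 866)
157^8 ≡ 591^2 = 349281 ≡ 283 (mod 866)
157^16 ≡ 283^2 = 80089 ≡ 417 (mod 866)
157^32 ≡ 417^2 = 173889 ≡ 689 (mod 866)
157^41 = 157^32 · 157^8 · 157^1 ≡ 689 · 283 · 157 (mod 866).
Accumulate the product:
689 · 283 = 194987 ≡ 137
137 · 157 = 21509 ≡ 725

725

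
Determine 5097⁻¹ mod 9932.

9932 = 1×5097 + 4835
5097 = 1×4835 + 262
4835 = 18×262 + 119
262 = 2×119 + 24
119 = 4×24 + 23
24 = 1×23 + 1
23 = 23×1 + 0
gcd(5097, 9932) = 1, so the inverse exists.
Back-substitute for 1:
1 = 1×24 − 1×23
  = −1×119 + 5×24
  = 5×262 − 11×119
  = −11×4835 + 203×262
  = 203×5097 − 214×4835
  = −214×9932 + 417×5097
So 5097⁻¹ ≡ 417 (mod 9932).

417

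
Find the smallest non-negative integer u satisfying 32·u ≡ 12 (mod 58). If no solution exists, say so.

gcd(32, 58) = 2, and 2 | 12, so solutions exist.
Divide through by 2: 16·u mod 29 = 6.
16⁻¹ ≡ 20 (mod 29).
u ≡ 20·6 ≡ 4 (mod 29).
The smallest non-negative solution is u = 4.

4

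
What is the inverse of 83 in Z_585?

437

585 = 7·83 + 4
83 = 20·4 + 3
4 = 1·3 + 1
3 = 3·1 + 0
gcd(83, 585) = 1, so the inverse exists.
Bézout: 1 = 21·585 − 148·83.
So 83⁻¹ ≡ −148 ≡ 437 (mod 585).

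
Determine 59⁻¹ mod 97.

74

Apply the Euclidean algorithm and back-substitute:
97 = 1*59 + 38
59 = 1*38 + 21
38 = 1*21 + 17
21 = 1*17 + 4
17 = 4*4 + 1
4 = 4*1 + 0
gcd(59, 97) = 1, so the inverse exists.
Bézout: 1 = 14*97 − 23*59.
So 59⁻¹ ≡ −23 ≡ 74 (mod 97).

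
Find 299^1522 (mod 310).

111

1522 in binary is 10111110010, i.e. 1522 = 1024 + 256 + 128 + 64 + 32 + 16 + 2.
299^1 ≡ 299 (mod 310)
299^2 ≡ 299^2 = 89401 ≡ 121 (mod 310)
299^4 ≡ 121^2 = 14641 ≡ 71 (mod 310)
299^8 ≡ 71^2 = 5041 ≡ 81 (mod 310)
299^16 ≡ 81^2 = 6561 ≡ 51 (mod 310)
299^32 ≡ 51^2 = 2601 ≡ 121 (mod 310)
299^64 ≡ 121^2 = 14641 ≡ 71 (mod 310)
299^128 ≡ 71^2 = 5041 ≡ 81 (mod 310)
299^256 ≡ 81^2 = 6561 ≡ 51 (mod 310)
299^512 ≡ 51^2 = 2601 ≡ 121 (mod 310)
299^1024 ≡ 121^2 = 14641 ≡ 71 (mod 310)
299^1522 = 299^1024 * 299^256 * 299^128 * 299^64 * 299^32 * 299^16 * 299^2 ≡ 71 * 51 * 81 * 71 * 121 * 51 * 121 (mod 310).
Accumulate the product:
71 * 51 = 3621 ≡ 211
211 * 81 = 17091 ≡ 41
41 * 71 = 2911 ≡ 121
121 * 121 = 14641 ≡ 71
71 * 51 = 3621 ≡ 211
211 * 121 = 25531 ≡ 111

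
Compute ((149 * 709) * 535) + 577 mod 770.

512

149 * 709 = 105641 ≡ 151 (mod 770)
151 * 535 = 80785 ≡ 705 (mod 770)
705 + 577 = 1282 ≡ 512 (mod 770)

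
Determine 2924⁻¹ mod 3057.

1517

3057 = 1·2924 + 133
2924 = 21·133 + 131
133 = 1·131 + 2
131 = 65·2 + 1
2 = 2·1 + 0
gcd(2924, 3057) = 1, so the inverse exists.
Bézout: 1 = −1451·3057 + 1517·2924.
So 2924⁻¹ ≡ 1517 (mod 3057).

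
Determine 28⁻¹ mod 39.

Apply the Euclidean algorithm and back-substitute:
39 = 1×28 + 11
28 = 2×11 + 6
11 = 1×6 + 5
6 = 1×5 + 1
5 = 5×1 + 0
gcd(28, 39) = 1, so the inverse exists.
Back-substitute for 1:
1 = 1×6 − 1×5
  = −1×11 + 2×6
  = 2×28 − 5×11
  = −5×39 + 7×28
So 28⁻¹ ≡ 7 (mod 39).

7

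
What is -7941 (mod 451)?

177

-7941 = -18·451 + 177, so -7941 ≡ 177 (mod 451).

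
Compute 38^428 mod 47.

8

428 in binary is 110101100, i.e. 428 = 256 + 128 + 32 + 8 + 4.
38^1 ≡ 38 (mod 47)
38^2 ≡ 38^2 = 1444 ≡ 34 (mod 47)
38^4 ≡ 34^2 = 1156 ≡ 28 (mod 47)
38^8 ≡ 28^2 = 784 ≡ 32 (mod 47)
38^16 ≡ 32^2 = 1024 ≡ 37 (mod 47)
38^32 ≡ 37^2 = 1369 ≡ 6 (mod 47)
38^64 ≡ 6^2 = 36 (mod 47)
38^128 ≡ 36^2 = 1296 ≡ 27 (mod 47)
38^256 ≡ 27^2 = 729 ≡ 24 (mod 47)
38^428 = 38^256 × 38^128 × 38^32 × 38^8 × 38^4 ≡ 24 × 27 × 6 × 32 × 28 (mod 47).
Accumulate the product:
24 × 27 = 648 ≡ 37
37 × 6 = 222 ≡ 34
34 × 32 = 1088 ≡ 7
7 × 28 = 196 ≡ 8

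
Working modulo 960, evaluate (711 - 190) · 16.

711 - 190 = 521
521 · 16 = 8336 ≡ 656 (mod 960)

656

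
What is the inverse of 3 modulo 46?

31

Apply the Euclidean algorithm and back-substitute:
46 = 15*3 + 1
3 = 3*1 + 0
gcd(3, 46) = 1, so the inverse exists.
Back-substitute for 1:
1 = 1*46 − 15*3
So 3⁻¹ ≡ −15 ≡ 31 (mod 46).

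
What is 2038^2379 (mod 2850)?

1702

Compute successive squares:
2038^1 ≡ 2038 (mod 2850)
2038^2 ≡ 2038^2 = 4153444 ≡ 994 (mod 2850)
2038^4 ≡ 994^2 = 988036 ≡ 1936 (mod 2850)
2038^8 ≡ 1936^2 = 3748096 ≡ 346 (mod 2850)
2038^16 ≡ 346^2 = 119716 ≡ 16 (mod 2850)
2038^32 ≡ 16^2 = 256 (mod 2850)
2038^64 ≡ 256^2 = 65536 ≡ 2836 (mod 2850)
2038^128 ≡ 2836^2 = 8042896 ≡ 196 (mod 2850)
2038^256 ≡ 196^2 = 38416 ≡ 1366 (mod 2850)
2038^512 ≡ 1366^2 = 1865956 ≡ 2056 (mod 2850)
2038^1024 ≡ 2056^2 = 4227136 ≡ 586 (mod 2850)
2038^2048 ≡ 586^2 = 343396 ≡ 1396 (mod 2850)
2038^2379 = 2038^2048 · 2038^256 · 2038^64 · 2038^8 · 2038^2 · 2038^1 ≡ 1396 · 1366 · 2836 · 346 · 994 · 2038 (mod 2850).
Accumulate the product:
1396 · 1366 = 1906936 ≡ 286
286 · 2836 = 811096 ≡ 1696
1696 · 346 = 586816 ≡ 2566
2566 · 994 = 2550604 ≡ 2704
2704 · 2038 = 5510752 ≡ 1702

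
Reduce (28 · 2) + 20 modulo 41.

35

28 · 2 = 56 ≡ 15 (mod 41)
15 + 20 = 35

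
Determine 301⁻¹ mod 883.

839

By the extended Euclidean algorithm:
883 = 2·301 + 281
301 = 1·281 + 20
281 = 14·20 + 1
20 = 20·1 + 0
gcd(301, 883) = 1, so the inverse exists.
Back-substitute for 1:
1 = 1·281 − 14·20
  = −14·301 + 15·281
  = 15·883 − 44·301
So 301⁻¹ ≡ −44 ≡ 839 (mod 883).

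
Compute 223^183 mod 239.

Compute successive squares:
183 in binary is 10110111, i.e. 183 = 128 + 32 + 16 + 4 + 2 + 1.
223^1 ≡ 223 (mod 239)
223^2 ≡ 223^2 = 49729 ≡ 17 (mod 239)
223^4 ≡ 17^2 = 289 ≡ 50 (mod 239)
223^8 ≡ 50^2 = 2500 ≡ 110 (mod 239)
223^16 ≡ 110^2 = 12100 ≡ 150 (mod 239)
223^32 ≡ 150^2 = 22500 ≡ 34 (mod 239)
223^64 ≡ 34^2 = 1156 ≡ 200 (mod 239)
223^128 ≡ 200^2 = 40000 ≡ 87 (mod 239)
223^183 = 223^128 * 223^32 * 223^16 * 223^4 * 223^2 * 223^1 ≡ 87 * 34 * 150 * 50 * 17 * 223 (mod 239).
Accumulate the product:
87 * 34 = 2958 ≡ 90
90 * 150 = 13500 ≡ 116
116 * 50 = 5800 ≡ 64
64 * 17 = 1088 ≡ 132
132 * 223 = 29436 ≡ 39

39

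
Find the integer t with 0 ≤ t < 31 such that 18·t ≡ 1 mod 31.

Run the extended Euclidean algorithm:
31 = 1·18 + 13
18 = 1·13 + 5
13 = 2·5 + 3
5 = 1·3 + 2
3 = 1·2 + 1
2 = 2·1 + 0
gcd(18, 31) = 1, so the inverse exists.
Back-substitute for 1:
1 = 1·3 − 1·2
  = −1·5 + 2·3
  = 2·13 − 5·5
  = −5·18 + 7·13
  = 7·31 − 12·18
So 18⁻¹ ≡ −12 ≡ 19 (mod 31).

19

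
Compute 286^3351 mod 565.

3351 in binary is 110100010111, i.e. 3351 = 2048 + 1024 + 256 + 16 + 4 + 2 + 1.
286^1 ≡ 286 (mod 565)
286^2 ≡ 286^2 = 81796 ≡ 436 (mod 565)
286^4 ≡ 436^2 = 190096 ≡ 256 (mod 565)
286^8 ≡ 256^2 = 65536 ≡ 561 (mod 565)
286^16 ≡ 561^2 = 314721 ≡ 16 (mod 565)
286^32 ≡ 16^2 = 256 (mod 565)
286^64 ≡ 256^2 = 65536 ≡ 561 (mod 565)
286^128 ≡ 561^2 = 314721 ≡ 16 (mod 565)
286^256 ≡ 16^2 = 256 (mod 565)
286^512 ≡ 256^2 = 65536 ≡ 561 (mod 565)
286^1024 ≡ 561^2 = 314721 ≡ 16 (mod 565)
286^2048 ≡ 16^2 = 256 (mod 565)
286^3351 = 286^2048 · 286^1024 · 286^256 · 286^16 · 286^4 · 286^2 · 286^1 ≡ 256 · 16 · 256 · 16 · 256 · 436 · 286 (mod 565).
Accumulate the product:
256 · 16 = 4096 ≡ 141
141 · 256 = 36096 ≡ 501
501 · 16 = 8016 ≡ 106
106 · 256 = 27136 ≡ 16
16 · 436 = 6976 ≡ 196
196 · 286 = 56056 ≡ 121

121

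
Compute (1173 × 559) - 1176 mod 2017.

1023

1173 × 559 = 655707 ≡ 182 (mod 2017)
182 - 1176 = -994 ≡ 1023 (mod 2017)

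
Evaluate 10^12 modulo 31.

4

Compute successive squares:
10^1 ≡ 10 (mod 31)
10^2 ≡ 10^2 = 100 ≡ 7 (mod 31)
10^4 ≡ 7^2 = 49 ≡ 18 (mod 31)
10^8 ≡ 18^2 = 324 ≡ 14 (mod 31)
10^12 = 10^8 × 10^4 ≡ 14 × 18 (mod 31).
14 × 18 = 252 ≡ 4 (mod 31).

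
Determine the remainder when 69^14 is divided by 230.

161

14 in binary is 1110, i.e. 14 = 8 + 4 + 2.
69^1 ≡ 69 (mod 230)
69^2 ≡ 69^2 = 4761 ≡ 161 (mod 230)
69^4 ≡ 161^2 = 25921 ≡ 161 (mod 230)
69^8 ≡ 161^2 = 25921 ≡ 161 (mod 230)
69^14 = 69^8 × 69^4 × 69^2 ≡ 161 × 161 × 161 (mod 230).
Accumulate the product:
161 × 161 = 25921 ≡ 161
161 × 161 = 25921 ≡ 161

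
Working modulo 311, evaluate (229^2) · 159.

(229)^2 ≡ 193 (mod 311)
193 · 159 = 30687 ≡ 209 (mod 311)

209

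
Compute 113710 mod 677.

113710 = 167×677 + 651, so 113710 ≡ 651 (mod 677).

651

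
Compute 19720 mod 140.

120

19720 = 140*140 + 120, so 19720 ≡ 120 (mod 140).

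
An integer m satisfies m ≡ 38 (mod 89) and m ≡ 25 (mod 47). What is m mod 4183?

1106

89⁻¹ mod 47: 89*28 ≡ 1 (mod 47), so 89⁻¹ ≡ 28.
m = 38 + 89*((25 − 38)*28 mod 47) = 38 + 89*12 = 1106.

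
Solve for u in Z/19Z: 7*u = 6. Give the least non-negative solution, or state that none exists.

gcd(7, 19) = 1, so a unique solution mod 19 exists.
7⁻¹ ≡ 11 (mod 19).
u ≡ 11*6 ≡ 9 (mod 19).

9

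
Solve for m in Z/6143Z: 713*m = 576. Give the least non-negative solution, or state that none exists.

3068

gcd(713, 6143) = 1, so a unique solution mod 6143 exists.
713⁻¹ ≡ 4058 (mod 6143).
m ≡ 4058*576 ≡ 3068 (mod 6143).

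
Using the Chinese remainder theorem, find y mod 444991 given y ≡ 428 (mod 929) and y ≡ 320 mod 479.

249400

929⁻¹ mod 479: 929×33 ≡ 1 (mod 479), so 929⁻¹ ≡ 33.
y = 428 + 929×((320 − 428)×33 mod 479) = 428 + 929×268 = 249400.
Check: 249400 mod 929 = 428, 249400 mod 479 = 320. ✓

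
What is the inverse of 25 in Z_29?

29 = 1*25 + 4
25 = 6*4 + 1
4 = 4*1 + 0
gcd(25, 29) = 1, so the inverse exists.
Back-substitute for 1:
1 = 1*25 − 6*4
  = −6*29 + 7*25
So 25⁻¹ ≡ 7 (mod 29).

7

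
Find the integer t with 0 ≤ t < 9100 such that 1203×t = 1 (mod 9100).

7867

Apply the Euclidean algorithm and back-substitute:
9100 = 7*1203 + 679
1203 = 1*679 + 524
679 = 1*524 + 155
524 = 3*155 + 59
155 = 2*59 + 37
59 = 1*37 + 22
37 = 1*22 + 15
22 = 1*15 + 7
15 = 2*7 + 1
7 = 7*1 + 0
gcd(1203, 9100) = 1, so the inverse exists.
Back-substitute for 1:
1 = 1*15 − 2*7
  = −2*22 + 3*15
  = 3*37 − 5*22
  = −5*59 + 8*37
  = 8*155 − 21*59
  = −21*524 + 71*155
  = 71*679 − 92*524
  = −92*1203 + 163*679
  = 163*9100 − 1233*1203
So 1203⁻¹ ≡ −1233 ≡ 7867 (mod 9100).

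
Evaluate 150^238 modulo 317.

By square-and-multiply:
238 in binary is 11101110, i.e. 238 = 128 + 64 + 32 + 8 + 4 + 2.
150^1 ≡ 150 (mod 317)
150^2 ≡ 150^2 = 22500 ≡ 310 (mod 317)
150^4 ≡ 310^2 = 96100 ≡ 49 (mod 317)
150^8 ≡ 49^2 = 2401 ≡ 182 (mod 317)
150^16 ≡ 182^2 = 33124 ≡ 156 (mod 317)
150^32 ≡ 156^2 = 24336 ≡ 244 (mod 317)
150^64 ≡ 244^2 = 59536 ≡ 257 (mod 317)
150^128 ≡ 257^2 = 66049 ≡ 113 (mod 317)
150^238 = 150^128 * 150^64 * 150^32 * 150^8 * 150^4 * 150^2 ≡ 113 * 257 * 244 * 182 * 49 * 310 (mod 317).
Accumulate the product:
113 * 257 = 29041 ≡ 194
194 * 244 = 47336 ≡ 103
103 * 182 = 18746 ≡ 43
43 * 49 = 2107 ≡ 205
205 * 310 = 63550 ≡ 150

150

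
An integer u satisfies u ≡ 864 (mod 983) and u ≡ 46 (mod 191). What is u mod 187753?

39201

983⁻¹ mod 191: 983·116 ≡ 1 (mod 191), so 983⁻¹ ≡ 116.
u = 864 + 983·((46 − 864)·116 mod 191) = 864 + 983·39 = 39201.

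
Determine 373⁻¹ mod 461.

By the extended Euclidean algorithm:
461 = 1*373 + 88
373 = 4*88 + 21
88 = 4*21 + 4
21 = 5*4 + 1
4 = 4*1 + 0
gcd(373, 461) = 1, so the inverse exists.
Back-substitute for 1:
1 = 1*21 − 5*4
  = −5*88 + 21*21
  = 21*373 − 89*88
  = −89*461 + 110*373
So 373⁻¹ ≡ 110 (mod 461).

110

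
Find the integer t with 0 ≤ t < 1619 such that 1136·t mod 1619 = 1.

By the extended Euclidean algorithm:
1619 = 1·1136 + 483
1136 = 2·483 + 170
483 = 2·170 + 143
170 = 1·143 + 27
143 = 5·27 + 8
27 = 3·8 + 3
8 = 2·3 + 2
3 = 1·2 + 1
2 = 2·1 + 0
gcd(1136, 1619) = 1, so the inverse exists.
Back-substitute for 1:
1 = 1·3 − 1·2
  = −1·8 + 3·3
  = 3·27 − 10·8
  = −10·143 + 53·27
  = 53·170 − 63·143
  = −63·483 + 179·170
  = 179·1136 − 421·483
  = −421·1619 + 600·1136
So 1136⁻¹ ≡ 600 (mod 1619).

600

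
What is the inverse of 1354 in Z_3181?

2300

3181 = 2×1354 + 473
1354 = 2×473 + 408
473 = 1×408 + 65
408 = 6×65 + 18
65 = 3×18 + 11
18 = 1×11 + 7
11 = 1×7 + 4
7 = 1×4 + 3
4 = 1×3 + 1
3 = 3×1 + 0
gcd(1354, 3181) = 1, so the inverse exists.
Back-substitute for 1:
1 = 1×4 − 1×3
  = −1×7 + 2×4
  = 2×11 − 3×7
  = −3×18 + 5×11
  = 5×65 − 18×18
  = −18×408 + 113×65
  = 113×473 − 131×408
  = −131×1354 + 375×473
  = 375×3181 − 881×1354
So 1354⁻¹ ≡ −881 ≡ 2300 (mod 3181).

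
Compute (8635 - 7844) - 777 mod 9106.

14

8635 - 7844 = 791
791 - 777 = 14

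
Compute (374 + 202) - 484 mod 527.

92

374 + 202 = 576 ≡ 49 (mod 527)
49 - 484 = -435 ≡ 92 (mod 527)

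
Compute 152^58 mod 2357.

By square-and-multiply:
58 in binary is 111010, i.e. 58 = 32 + 16 + 8 + 2.
152^1 ≡ 152 (mod 2357)
152^2 ≡ 152^2 = 23104 ≡ 1891 (mod 2357)
152^4 ≡ 1891^2 = 3575881 ≡ 312 (mod 2357)
152^8 ≡ 312^2 = 97344 ≡ 707 (mod 2357)
152^16 ≡ 707^2 = 499849 ≡ 165 (mod 2357)
152^32 ≡ 165^2 = 27225 ≡ 1298 (mod 2357)
152^58 = 152^32 · 152^16 · 152^8 · 152^2 ≡ 1298 · 165 · 707 · 1891 (mod 2357).
Accumulate the product:
1298 · 165 = 214170 ≡ 2040
2040 · 707 = 1442280 ≡ 2153
2153 · 1891 = 4071323 ≡ 784

784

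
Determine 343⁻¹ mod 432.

199

432 = 1*343 + 89
343 = 3*89 + 76
89 = 1*76 + 13
76 = 5*13 + 11
13 = 1*11 + 2
11 = 5*2 + 1
2 = 2*1 + 0
gcd(343, 432) = 1, so the inverse exists.
Back-substitute for 1:
1 = 1*11 − 5*2
  = −5*13 + 6*11
  = 6*76 − 35*13
  = −35*89 + 41*76
  = 41*343 − 158*89
  = −158*432 + 199*343
So 343⁻¹ ≡ 199 (mod 432).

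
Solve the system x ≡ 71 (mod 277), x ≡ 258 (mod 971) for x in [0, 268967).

58518

277⁻¹ mod 971: 277·645 ≡ 1 (mod 971), so 277⁻¹ ≡ 645.
x = 71 + 277·((258 − 71)·645 mod 971) = 71 + 277·211 = 58518.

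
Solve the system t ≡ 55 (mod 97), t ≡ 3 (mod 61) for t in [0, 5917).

97⁻¹ mod 61: 97×39 ≡ 1 (mod 61), so 97⁻¹ ≡ 39.
t = 55 + 97×((3 − 55)×39 mod 61) = 55 + 97×46 = 4517.

4517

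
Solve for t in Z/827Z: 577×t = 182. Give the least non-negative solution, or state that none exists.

gcd(577, 827) = 1, so a unique solution mod 827 exists.
577⁻¹ ≡ 43 (mod 827).
t ≡ 43×182 ≡ 383 (mod 827).

383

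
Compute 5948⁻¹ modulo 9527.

7472

9527 = 1*5948 + 3579
5948 = 1*3579 + 2369
3579 = 1*2369 + 1210
2369 = 1*1210 + 1159
1210 = 1*1159 + 51
1159 = 22*51 + 37
51 = 1*37 + 14
37 = 2*14 + 9
14 = 1*9 + 5
9 = 1*5 + 4
5 = 1*4 + 1
4 = 4*1 + 0
gcd(5948, 9527) = 1, so the inverse exists.
Bézout: 1 = 1283*9527 − 2055*5948.
So 5948⁻¹ ≡ −2055 ≡ 7472 (mod 9527).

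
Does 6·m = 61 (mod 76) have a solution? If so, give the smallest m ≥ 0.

no solution

gcd(6, 76) = 2, and 2 does not divide 61.
So the congruence has no solution.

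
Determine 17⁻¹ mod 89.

89 = 5×17 + 4
17 = 4×4 + 1
4 = 4×1 + 0
gcd(17, 89) = 1, so the inverse exists.
Bézout: 1 = −4×89 + 21×17.
So 17⁻¹ ≡ 21 (mod 89).

21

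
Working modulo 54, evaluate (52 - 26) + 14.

40

52 - 26 = 26
26 + 14 = 40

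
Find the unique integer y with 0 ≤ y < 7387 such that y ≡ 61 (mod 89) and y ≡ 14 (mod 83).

595

89⁻¹ mod 83: 89*14 ≡ 1 (mod 83), so 89⁻¹ ≡ 14.
y = 61 + 89*((14 − 61)*14 mod 83) = 61 + 89*6 = 595.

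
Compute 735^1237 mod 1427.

Using repeated squaring:
1237 in binary is 10011010101, i.e. 1237 = 1024 + 128 + 64 + 16 + 4 + 1.
735^1 ≡ 735 (mod 1427)
735^2 ≡ 735^2 = 540225 ≡ 819 (mod 1427)
735^4 ≡ 819^2 = 670761 ≡ 71 (mod 1427)
735^8 ≡ 71^2 = 5041 ≡ 760 (mod 1427)
735^16 ≡ 760^2 = 577600 ≡ 1092 (mod 1427)
735^32 ≡ 1092^2 = 1192464 ≡ 919 (mod 1427)
735^64 ≡ 919^2 = 844561 ≡ 1204 (mod 1427)
735^128 ≡ 1204^2 = 1449616 ≡ 1211 (mod 1427)
735^256 ≡ 1211^2 = 1466521 ≡ 992 (mod 1427)
735^512 ≡ 992^2 = 984064 ≡ 861 (mod 1427)
735^1024 ≡ 861^2 = 741321 ≡ 708 (mod 1427)
735^1237 = 735^1024 · 735^128 · 735^64 · 735^16 · 735^4 · 735^1 ≡ 708 · 1211 · 1204 · 1092 · 71 · 735 (mod 1427).
Accumulate the product:
708 · 1211 = 857388 ≡ 1188
1188 · 1204 = 1430352 ≡ 498
498 · 1092 = 543816 ≡ 129
129 · 71 = 9159 ≡ 597
597 · 735 = 438795 ≡ 706

706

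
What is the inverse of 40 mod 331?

331 = 8·40 + 11
40 = 3·11 + 7
11 = 1·7 + 4
7 = 1·4 + 3
4 = 1·3 + 1
3 = 3·1 + 0
gcd(40, 331) = 1, so the inverse exists.
Bézout: 1 = 11·331 − 91·40.
So 40⁻¹ ≡ −91 ≡ 240 (mod 331).

240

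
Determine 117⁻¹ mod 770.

283

770 = 6*117 + 68
117 = 1*68 + 49
68 = 1*49 + 19
49 = 2*19 + 11
19 = 1*11 + 8
11 = 1*8 + 3
8 = 2*3 + 2
3 = 1*2 + 1
2 = 2*1 + 0
gcd(117, 770) = 1, so the inverse exists.
Back-substitute for 1:
1 = 1*3 − 1*2
  = −1*8 + 3*3
  = 3*11 − 4*8
  = −4*19 + 7*11
  = 7*49 − 18*19
  = −18*68 + 25*49
  = 25*117 − 43*68
  = −43*770 + 283*117
So 117⁻¹ ≡ 283 (mod 770).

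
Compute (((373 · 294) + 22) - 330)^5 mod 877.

112

373 · 294 = 109662 ≡ 37 (mod 877)
37 + 22 = 59
59 - 330 = -271 ≡ 606 (mod 877)
(606)^5 ≡ 112 (mod 877)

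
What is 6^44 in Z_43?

36

44 in binary is 101100, i.e. 44 = 32 + 8 + 4.
6^1 ≡ 6 (mod 43)
6^2 ≡ 6^2 = 36 (mod 43)
6^4 ≡ 36^2 = 1296 ≡ 6 (mod 43)
6^8 ≡ 6^2 = 36 (mod 43)
6^16 ≡ 36^2 = 1296 ≡ 6 (mod 43)
6^32 ≡ 6^2 = 36 (mod 43)
6^44 = 6^32 · 6^8 · 6^4 ≡ 36 · 36 · 6 (mod 43).
Accumulate the product:
36 · 36 = 1296 ≡ 6
6 · 6 = 36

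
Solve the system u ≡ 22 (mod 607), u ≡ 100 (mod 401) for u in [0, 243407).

607⁻¹ mod 401: 607·146 ≡ 1 (mod 401), so 607⁻¹ ≡ 146.
u = 22 + 607·((100 − 22)·146 mod 401) = 22 + 607·160 = 97142.

97142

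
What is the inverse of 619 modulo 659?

659 = 1·619 + 40
619 = 15·40 + 19
40 = 2·19 + 2
19 = 9·2 + 1
2 = 2·1 + 0
gcd(619, 659) = 1, so the inverse exists.
Back-substitute for 1:
1 = 1·19 − 9·2
  = −9·40 + 19·19
  = 19·619 − 294·40
  = −294·659 + 313·619
So 619⁻¹ ≡ 313 (mod 659).

313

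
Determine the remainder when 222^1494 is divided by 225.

144

Using repeated squaring:
1494 in binary is 10111010110, i.e. 1494 = 1024 + 256 + 128 + 64 + 16 + 4 + 2.
222^1 ≡ 222 (mod 225)
222^2 ≡ 222^2 = 49284 ≡ 9 (mod 225)
222^4 ≡ 9^2 = 81 (mod 225)
222^8 ≡ 81^2 = 6561 ≡ 36 (mod 225)
222^16 ≡ 36^2 = 1296 ≡ 171 (mod 225)
222^32 ≡ 171^2 = 29241 ≡ 216 (mod 225)
222^64 ≡ 216^2 = 46656 ≡ 81 (mod 225)
222^128 ≡ 81^2 = 6561 ≡ 36 (mod 225)
222^256 ≡ 36^2 = 1296 ≡ 171 (mod 225)
222^512 ≡ 171^2 = 29241 ≡ 216 (mod 225)
222^1024 ≡ 216^2 = 46656 ≡ 81 (mod 225)
222^1494 = 222^1024 · 222^256 · 222^128 · 222^64 · 222^16 · 222^4 · 222^2 ≡ 81 · 171 · 36 · 81 · 171 · 81 · 9 (mod 225).
Accumulate the product:
81 · 171 = 13851 ≡ 126
126 · 36 = 4536 ≡ 36
36 · 81 = 2916 ≡ 216
216 · 171 = 36936 ≡ 36
36 · 81 = 2916 ≡ 216
216 · 9 = 1944 ≡ 144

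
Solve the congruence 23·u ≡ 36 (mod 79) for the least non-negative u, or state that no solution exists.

gcd(23, 79) = 1, so a unique solution mod 79 exists.
23⁻¹ ≡ 55 (mod 79).
u ≡ 55·36 ≡ 5 (mod 79).

5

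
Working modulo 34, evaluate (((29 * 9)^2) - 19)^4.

29 * 9 = 261 ≡ 23 (mod 34)
(23)^2 ≡ 19 (mod 34)
19 - 19 = 0
(0)^4 ≡ 0 (mod 34)

0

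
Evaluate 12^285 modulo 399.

By square-and-multiply:
285 in binary is 100011101, i.e. 285 = 256 + 16 + 8 + 4 + 1.
12^1 ≡ 12 (mod 399)
12^2 ≡ 12^2 = 144 (mod 399)
12^4 ≡ 144^2 = 20736 ≡ 387 (mod 399)
12^8 ≡ 387^2 = 149769 ≡ 144 (mod 399)
12^16 ≡ 144^2 = 20736 ≡ 387 (mod 399)
12^32 ≡ 387^2 = 149769 ≡ 144 (mod 399)
12^64 ≡ 144^2 = 20736 ≡ 387 (mod 399)
12^128 ≡ 387^2 = 149769 ≡ 144 (mod 399)
12^256 ≡ 144^2 = 20736 ≡ 387 (mod 399)
12^285 = 12^256 × 12^16 × 12^8 × 12^4 × 12^1 ≡ 387 × 387 × 144 × 387 × 12 (mod 399).
Accumulate the product:
387 × 387 = 149769 ≡ 144
144 × 144 = 20736 ≡ 387
387 × 387 = 149769 ≡ 144
144 × 12 = 1728 ≡ 132

132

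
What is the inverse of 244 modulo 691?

354

Apply the Euclidean algorithm and back-substitute:
691 = 2×244 + 203
244 = 1×203 + 41
203 = 4×41 + 39
41 = 1×39 + 2
39 = 19×2 + 1
2 = 2×1 + 0
gcd(244, 691) = 1, so the inverse exists.
Back-substitute for 1:
1 = 1×39 − 19×2
  = −19×41 + 20×39
  = 20×203 − 99×41
  = −99×244 + 119×203
  = 119×691 − 337×244
So 244⁻¹ ≡ −337 ≡ 354 (mod 691).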